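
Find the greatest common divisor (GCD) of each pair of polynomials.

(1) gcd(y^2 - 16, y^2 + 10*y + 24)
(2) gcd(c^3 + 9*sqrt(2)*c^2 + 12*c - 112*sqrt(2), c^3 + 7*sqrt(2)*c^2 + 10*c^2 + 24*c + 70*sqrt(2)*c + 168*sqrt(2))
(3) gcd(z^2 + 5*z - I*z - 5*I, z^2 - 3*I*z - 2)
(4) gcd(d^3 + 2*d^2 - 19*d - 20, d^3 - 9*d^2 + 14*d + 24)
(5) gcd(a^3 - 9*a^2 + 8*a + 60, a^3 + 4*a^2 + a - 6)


(1) = y + 4
(2) = gcd((c - 2*sqrt(2))*(c + 4*sqrt(2))*(c + 7*sqrt(2)), (c + 4)*(c + 6)*(c + 7*sqrt(2))) = c + 7*sqrt(2)
(3) = gcd((z + 5)*(z - I), (z - 2*I)*(z - I)) = z - I
(4) = gcd((d - 4)*(d + 1)*(d + 5), (d - 6)*(d - 4)*(d + 1)) = d^2 - 3*d - 4
(5) = gcd((a - 6)*(a - 5)*(a + 2), (a - 1)*(a + 2)*(a + 3)) = a + 2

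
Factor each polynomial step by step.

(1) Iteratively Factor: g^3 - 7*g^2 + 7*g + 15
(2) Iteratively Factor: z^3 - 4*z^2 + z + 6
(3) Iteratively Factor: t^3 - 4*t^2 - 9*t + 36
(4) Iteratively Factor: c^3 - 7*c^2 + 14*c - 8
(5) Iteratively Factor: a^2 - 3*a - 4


(1) = (g - 3)*(g^2 - 4*g - 5) = (g - 3)*(g + 1)*(g - 5)
(2) = (z - 3)*(z^2 - z - 2) = (z - 3)*(z - 2)*(z + 1)
(3) = (t - 3)*(t^2 - t - 12) = (t - 4)*(t - 3)*(t + 3)
(4) = (c - 1)*(c^2 - 6*c + 8) = (c - 2)*(c - 1)*(c - 4)
(5) = (a + 1)*(a - 4)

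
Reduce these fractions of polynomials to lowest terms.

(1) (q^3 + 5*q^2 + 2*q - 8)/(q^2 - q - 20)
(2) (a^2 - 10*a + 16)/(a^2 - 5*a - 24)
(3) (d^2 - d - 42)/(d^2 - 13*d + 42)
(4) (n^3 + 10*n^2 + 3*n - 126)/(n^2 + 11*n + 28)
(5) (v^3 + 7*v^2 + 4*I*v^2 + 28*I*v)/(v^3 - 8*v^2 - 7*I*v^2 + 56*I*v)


(1) = (q^2 + q - 2)/(q - 5)
(2) = (a - 2)/(a + 3)
(3) = (d + 6)/(d - 6)
(4) = (n^2 + 3*n - 18)/(n + 4)
(5) = (v^2 + v*(7 + 4*I) + 28*I)/(v^2 + v*(-8 - 7*I) + 56*I)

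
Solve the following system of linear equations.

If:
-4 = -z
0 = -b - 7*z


Then:
b = -28
z = 4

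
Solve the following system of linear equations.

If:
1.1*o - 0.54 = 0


Then:
o = 0.49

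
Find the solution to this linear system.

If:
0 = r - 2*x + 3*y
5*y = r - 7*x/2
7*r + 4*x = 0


Then:
r = 0
x = 0
y = 0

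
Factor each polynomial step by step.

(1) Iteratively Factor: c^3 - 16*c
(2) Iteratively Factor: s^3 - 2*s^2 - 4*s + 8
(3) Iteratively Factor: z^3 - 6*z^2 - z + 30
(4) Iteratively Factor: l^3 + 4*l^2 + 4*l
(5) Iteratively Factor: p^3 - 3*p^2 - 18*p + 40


(1) = (c + 4)*(c^2 - 4*c) = (c - 4)*(c + 4)*(c)
(2) = (s + 2)*(s^2 - 4*s + 4) = (s - 2)*(s + 2)*(s - 2)
(3) = (z - 5)*(z^2 - z - 6) = (z - 5)*(z + 2)*(z - 3)
(4) = (l + 2)*(l^2 + 2*l) = (l + 2)^2*(l)
(5) = (p - 5)*(p^2 + 2*p - 8) = (p - 5)*(p + 4)*(p - 2)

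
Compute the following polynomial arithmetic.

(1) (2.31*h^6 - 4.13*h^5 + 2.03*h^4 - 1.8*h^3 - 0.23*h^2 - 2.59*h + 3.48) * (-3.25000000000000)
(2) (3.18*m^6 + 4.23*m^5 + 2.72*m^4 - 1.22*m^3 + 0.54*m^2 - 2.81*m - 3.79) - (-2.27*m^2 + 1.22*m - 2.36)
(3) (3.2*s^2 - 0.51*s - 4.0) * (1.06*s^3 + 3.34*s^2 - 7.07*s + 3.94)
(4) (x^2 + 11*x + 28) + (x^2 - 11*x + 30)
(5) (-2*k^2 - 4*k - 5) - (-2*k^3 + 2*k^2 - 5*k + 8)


(1) = -7.5075*h^6 + 13.4225*h^5 - 6.5975*h^4 + 5.85*h^3 + 0.7475*h^2 + 8.4175*h - 11.31
(2) = 3.18*m^6 + 4.23*m^5 + 2.72*m^4 - 1.22*m^3 + 2.81*m^2 - 4.03*m - 1.43
(3) = 3.392*s^5 + 10.1474*s^4 - 28.5674*s^3 + 2.8537*s^2 + 26.2706*s - 15.76
(4) = 2*x^2 + 58
(5) = 2*k^3 - 4*k^2 + k - 13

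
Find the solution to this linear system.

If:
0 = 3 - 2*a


Then:
a = 3/2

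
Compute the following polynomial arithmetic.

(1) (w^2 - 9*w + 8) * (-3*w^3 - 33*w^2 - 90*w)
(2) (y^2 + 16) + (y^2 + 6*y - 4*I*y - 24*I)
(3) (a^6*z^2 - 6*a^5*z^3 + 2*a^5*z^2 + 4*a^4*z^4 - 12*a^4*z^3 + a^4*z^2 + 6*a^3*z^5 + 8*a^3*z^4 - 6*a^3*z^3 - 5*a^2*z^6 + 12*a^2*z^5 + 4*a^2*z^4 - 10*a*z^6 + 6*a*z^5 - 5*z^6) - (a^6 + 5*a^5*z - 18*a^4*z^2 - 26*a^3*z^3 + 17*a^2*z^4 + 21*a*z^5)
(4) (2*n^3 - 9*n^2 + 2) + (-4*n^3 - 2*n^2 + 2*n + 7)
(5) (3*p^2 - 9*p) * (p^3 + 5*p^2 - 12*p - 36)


(1) = -3*w^5 - 6*w^4 + 183*w^3 + 546*w^2 - 720*w
(2) = 2*y^2 + 6*y - 4*I*y + 16 - 24*I
(3) = a^6*z^2 - a^6 - 6*a^5*z^3 + 2*a^5*z^2 - 5*a^5*z + 4*a^4*z^4 - 12*a^4*z^3 + 19*a^4*z^2 + 6*a^3*z^5 + 8*a^3*z^4 + 20*a^3*z^3 - 5*a^2*z^6 + 12*a^2*z^5 - 13*a^2*z^4 - 10*a*z^6 - 15*a*z^5 - 5*z^6
(4) = -2*n^3 - 11*n^2 + 2*n + 9
(5) = 3*p^5 + 6*p^4 - 81*p^3 + 324*p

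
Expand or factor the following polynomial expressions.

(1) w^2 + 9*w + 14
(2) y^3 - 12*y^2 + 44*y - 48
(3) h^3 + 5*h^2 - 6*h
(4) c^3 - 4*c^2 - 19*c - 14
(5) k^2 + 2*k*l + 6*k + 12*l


(1) = (w + 2)*(w + 7)
(2) = (y - 6)*(y - 4)*(y - 2)
(3) = h*(h - 1)*(h + 6)
(4) = (c - 7)*(c + 1)*(c + 2)
(5) = (k + 6)*(k + 2*l)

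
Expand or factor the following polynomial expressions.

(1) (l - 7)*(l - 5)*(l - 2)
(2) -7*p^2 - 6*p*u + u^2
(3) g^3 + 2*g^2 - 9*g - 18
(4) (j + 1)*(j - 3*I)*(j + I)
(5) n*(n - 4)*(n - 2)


(1) = l^3 - 14*l^2 + 59*l - 70
(2) = (-7*p + u)*(p + u)
(3) = (g - 3)*(g + 2)*(g + 3)
(4) = j^3 + j^2 - 2*I*j^2 + 3*j - 2*I*j + 3
(5) = n^3 - 6*n^2 + 8*n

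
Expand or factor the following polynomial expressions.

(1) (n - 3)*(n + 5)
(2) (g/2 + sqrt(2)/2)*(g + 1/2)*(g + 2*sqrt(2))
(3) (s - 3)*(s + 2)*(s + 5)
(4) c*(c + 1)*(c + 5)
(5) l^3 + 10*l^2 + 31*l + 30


(1) = n^2 + 2*n - 15
(2) = g^3/2 + g^2/4 + 3*sqrt(2)*g^2/2 + 3*sqrt(2)*g/4 + 2*g + 1
(3) = s^3 + 4*s^2 - 11*s - 30
(4) = c^3 + 6*c^2 + 5*c
(5) = (l + 2)*(l + 3)*(l + 5)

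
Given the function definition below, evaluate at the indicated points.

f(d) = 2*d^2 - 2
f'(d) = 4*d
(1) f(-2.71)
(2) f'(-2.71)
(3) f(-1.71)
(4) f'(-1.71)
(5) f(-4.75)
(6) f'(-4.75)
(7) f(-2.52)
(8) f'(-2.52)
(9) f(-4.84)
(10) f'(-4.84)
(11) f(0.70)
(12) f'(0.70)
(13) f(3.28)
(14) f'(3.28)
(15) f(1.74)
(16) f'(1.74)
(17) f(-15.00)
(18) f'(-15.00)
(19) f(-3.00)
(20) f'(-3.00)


(1) = 12.69
(2) = -10.84
(3) = 3.85
(4) = -6.84
(5) = 43.12
(6) = -19.00
(7) = 10.70
(8) = -10.08
(9) = 44.85
(10) = -19.36
(11) = -1.02
(12) = 2.80
(13) = 19.52
(14) = 13.12
(15) = 4.06
(16) = 6.96
(17) = 448.00
(18) = -60.00
(19) = 16.00
(20) = -12.00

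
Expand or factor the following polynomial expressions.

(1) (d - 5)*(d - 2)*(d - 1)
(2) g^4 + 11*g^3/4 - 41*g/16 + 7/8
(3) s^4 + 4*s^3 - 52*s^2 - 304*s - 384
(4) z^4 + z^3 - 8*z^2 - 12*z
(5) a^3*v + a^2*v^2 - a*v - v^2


(1) = d^3 - 8*d^2 + 17*d - 10
(2) = (g - 1/2)^2*(g + 7/4)*(g + 2)
(3) = (s - 8)*(s + 2)*(s + 4)*(s + 6)
(4) = z*(z - 3)*(z + 2)^2
(5) = (a - 1)*(a + v)*(a*v + v)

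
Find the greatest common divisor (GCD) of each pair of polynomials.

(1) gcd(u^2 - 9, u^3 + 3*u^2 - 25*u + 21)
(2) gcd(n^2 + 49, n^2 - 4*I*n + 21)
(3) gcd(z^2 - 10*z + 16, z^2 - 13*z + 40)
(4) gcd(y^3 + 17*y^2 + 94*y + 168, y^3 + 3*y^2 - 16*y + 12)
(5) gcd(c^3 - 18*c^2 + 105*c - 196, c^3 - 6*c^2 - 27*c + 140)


(1) = gcd((u - 3)*(u + 3), (u - 3)*(u - 1)*(u + 7)) = u - 3
(2) = n - 7*I
(3) = gcd((z - 8)*(z - 2), (z - 8)*(z - 5)) = z - 8
(4) = y + 6
(5) = c^2 - 11*c + 28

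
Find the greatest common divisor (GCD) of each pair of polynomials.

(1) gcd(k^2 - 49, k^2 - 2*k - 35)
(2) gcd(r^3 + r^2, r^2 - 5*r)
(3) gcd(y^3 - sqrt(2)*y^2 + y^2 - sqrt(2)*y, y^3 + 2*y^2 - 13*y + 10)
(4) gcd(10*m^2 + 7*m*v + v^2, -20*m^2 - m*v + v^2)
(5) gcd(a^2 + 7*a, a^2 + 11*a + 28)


(1) = k - 7
(2) = r
(3) = 1
(4) = 1
(5) = a + 7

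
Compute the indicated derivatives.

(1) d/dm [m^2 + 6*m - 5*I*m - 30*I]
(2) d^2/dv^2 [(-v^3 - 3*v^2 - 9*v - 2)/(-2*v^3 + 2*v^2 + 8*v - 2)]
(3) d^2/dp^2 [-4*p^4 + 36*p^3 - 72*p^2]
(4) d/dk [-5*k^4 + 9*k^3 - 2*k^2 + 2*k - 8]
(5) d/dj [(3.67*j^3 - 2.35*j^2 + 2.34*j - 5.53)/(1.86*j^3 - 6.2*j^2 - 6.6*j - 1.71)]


(1) = 2*m + 6 - 5*I
(2) = (4*v^6 + 39*v^5 + 15*v^4 + 13*v^3 - 75*v^2 + 48*v + 73)/(v^9 - 3*v^8 - 9*v^7 + 26*v^6 + 30*v^5 - 69*v^4 - 37*v^3 + 45*v^2 - 12*v + 1)
(3) = -48*p^2 + 216*p - 144
(4) = -20*k^3 + 27*k^2 - 4*k + 2
(5) = (-18.383*j^4 - 57.1488*j^3 + 42.0483*j^2 - 60.535*j - 40.4994)/(3.4596*j^6 - 23.064*j^5 + 13.888*j^4 + 75.4788*j^3 + 64.764*j^2 + 22.572*j + 2.9241)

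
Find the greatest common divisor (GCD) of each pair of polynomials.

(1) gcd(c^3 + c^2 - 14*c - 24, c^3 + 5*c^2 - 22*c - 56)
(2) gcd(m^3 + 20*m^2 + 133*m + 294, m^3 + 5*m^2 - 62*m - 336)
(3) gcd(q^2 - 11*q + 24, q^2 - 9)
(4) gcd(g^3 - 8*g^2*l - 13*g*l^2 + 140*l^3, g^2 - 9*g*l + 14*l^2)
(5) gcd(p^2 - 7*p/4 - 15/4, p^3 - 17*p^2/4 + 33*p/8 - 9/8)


(1) = c^2 - 2*c - 8
(2) = m^2 + 13*m + 42
(3) = q - 3
(4) = gcd((g - 7*l)*(g - 5*l)*(g + 4*l), (g - 7*l)*(g - 2*l)) = g - 7*l
(5) = p - 3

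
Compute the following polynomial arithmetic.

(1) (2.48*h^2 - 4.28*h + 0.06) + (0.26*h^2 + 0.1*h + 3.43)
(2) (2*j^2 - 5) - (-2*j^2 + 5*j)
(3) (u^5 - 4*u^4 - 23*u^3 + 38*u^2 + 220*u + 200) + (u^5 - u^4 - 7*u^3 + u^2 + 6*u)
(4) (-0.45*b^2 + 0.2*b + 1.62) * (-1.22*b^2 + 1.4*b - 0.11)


(1) = 2.74*h^2 - 4.18*h + 3.49
(2) = 4*j^2 - 5*j - 5
(3) = 2*u^5 - 5*u^4 - 30*u^3 + 39*u^2 + 226*u + 200
(4) = 0.549*b^4 - 0.874*b^3 - 1.6469*b^2 + 2.246*b - 0.1782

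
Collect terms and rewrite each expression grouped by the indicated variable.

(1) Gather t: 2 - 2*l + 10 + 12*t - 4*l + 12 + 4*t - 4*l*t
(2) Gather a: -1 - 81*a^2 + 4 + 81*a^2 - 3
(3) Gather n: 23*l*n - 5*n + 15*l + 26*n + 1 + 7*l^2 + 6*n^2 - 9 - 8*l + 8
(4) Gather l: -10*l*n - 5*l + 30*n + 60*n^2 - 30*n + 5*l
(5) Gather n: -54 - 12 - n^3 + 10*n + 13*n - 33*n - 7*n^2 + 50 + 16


(1) = -6*l + t*(16 - 4*l) + 24
(2) = 0
(3) = 7*l^2 + 7*l + 6*n^2 + n*(23*l + 21)
(4) = -10*l*n + 60*n^2
(5) = -n^3 - 7*n^2 - 10*n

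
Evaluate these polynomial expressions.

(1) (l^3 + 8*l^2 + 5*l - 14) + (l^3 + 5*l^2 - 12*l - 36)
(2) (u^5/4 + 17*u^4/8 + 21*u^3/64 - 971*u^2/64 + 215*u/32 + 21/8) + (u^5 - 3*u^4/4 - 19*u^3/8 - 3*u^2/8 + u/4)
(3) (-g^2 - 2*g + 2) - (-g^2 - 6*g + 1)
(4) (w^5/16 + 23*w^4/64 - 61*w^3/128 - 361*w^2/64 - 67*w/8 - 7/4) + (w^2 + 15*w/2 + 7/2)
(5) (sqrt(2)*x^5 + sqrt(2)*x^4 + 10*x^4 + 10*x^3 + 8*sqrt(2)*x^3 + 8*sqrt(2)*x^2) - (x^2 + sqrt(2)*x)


(1) = 2*l^3 + 13*l^2 - 7*l - 50
(2) = 5*u^5/4 + 11*u^4/8 - 131*u^3/64 - 995*u^2/64 + 223*u/32 + 21/8
(3) = 4*g + 1
(4) = w^5/16 + 23*w^4/64 - 61*w^3/128 - 297*w^2/64 - 7*w/8 + 7/4
(5) = sqrt(2)*x^5 + sqrt(2)*x^4 + 10*x^4 + 10*x^3 + 8*sqrt(2)*x^3 - x^2 + 8*sqrt(2)*x^2 - sqrt(2)*x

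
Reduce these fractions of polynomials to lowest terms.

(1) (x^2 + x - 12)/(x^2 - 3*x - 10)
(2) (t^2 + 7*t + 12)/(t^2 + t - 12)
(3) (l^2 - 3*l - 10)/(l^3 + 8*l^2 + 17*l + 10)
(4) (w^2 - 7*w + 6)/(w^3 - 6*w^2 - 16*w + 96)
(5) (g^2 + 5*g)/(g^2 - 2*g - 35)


(1) = (x^2 + x - 12)/(x^2 - 3*x - 10)
(2) = (t + 3)/(t - 3)
(3) = (l - 5)/(l^2 + 6*l + 5)
(4) = (w - 1)/(w^2 - 16)
(5) = g/(g - 7)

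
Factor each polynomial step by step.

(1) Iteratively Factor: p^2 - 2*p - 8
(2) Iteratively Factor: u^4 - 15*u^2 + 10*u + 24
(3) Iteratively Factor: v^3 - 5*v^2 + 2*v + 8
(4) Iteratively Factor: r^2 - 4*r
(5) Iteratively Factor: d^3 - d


(1) = (p - 4)*(p + 2)
(2) = (u - 3)*(u^3 + 3*u^2 - 6*u - 8) = (u - 3)*(u - 2)*(u^2 + 5*u + 4) = (u - 3)*(u - 2)*(u + 4)*(u + 1)
(3) = (v + 1)*(v^2 - 6*v + 8) = (v - 2)*(v + 1)*(v - 4)
(4) = (r - 4)*(r)
(5) = (d + 1)*(d^2 - d) = (d - 1)*(d + 1)*(d)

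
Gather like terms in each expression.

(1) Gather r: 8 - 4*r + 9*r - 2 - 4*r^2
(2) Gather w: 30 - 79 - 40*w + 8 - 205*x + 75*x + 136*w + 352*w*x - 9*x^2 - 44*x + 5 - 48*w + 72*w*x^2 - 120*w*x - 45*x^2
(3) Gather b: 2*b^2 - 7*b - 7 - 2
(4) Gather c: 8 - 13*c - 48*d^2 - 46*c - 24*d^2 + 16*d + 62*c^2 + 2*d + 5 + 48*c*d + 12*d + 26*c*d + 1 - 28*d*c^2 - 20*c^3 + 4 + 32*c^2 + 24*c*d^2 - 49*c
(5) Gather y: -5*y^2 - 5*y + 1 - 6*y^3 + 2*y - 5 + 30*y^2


(1) = -4*r^2 + 5*r + 6
(2) = w*(72*x^2 + 232*x + 48) - 54*x^2 - 174*x - 36
(3) = 2*b^2 - 7*b - 9
(4) = -20*c^3 + c^2*(94 - 28*d) + c*(24*d^2 + 74*d - 108) - 72*d^2 + 30*d + 18
(5) = -6*y^3 + 25*y^2 - 3*y - 4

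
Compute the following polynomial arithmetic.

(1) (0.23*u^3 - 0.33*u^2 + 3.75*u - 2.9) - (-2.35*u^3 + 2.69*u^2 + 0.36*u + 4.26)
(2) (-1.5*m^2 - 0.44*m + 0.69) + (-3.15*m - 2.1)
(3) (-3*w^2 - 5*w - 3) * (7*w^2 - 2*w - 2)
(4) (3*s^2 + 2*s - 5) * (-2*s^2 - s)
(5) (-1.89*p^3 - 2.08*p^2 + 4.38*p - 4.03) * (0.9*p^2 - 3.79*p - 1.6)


(1) = 2.58*u^3 - 3.02*u^2 + 3.39*u - 7.16
(2) = -1.5*m^2 - 3.59*m - 1.41
(3) = -21*w^4 - 29*w^3 - 5*w^2 + 16*w + 6
(4) = -6*s^4 - 7*s^3 + 8*s^2 + 5*s
(5) = -1.701*p^5 + 5.2911*p^4 + 14.8492*p^3 - 16.8992*p^2 + 8.2657*p + 6.448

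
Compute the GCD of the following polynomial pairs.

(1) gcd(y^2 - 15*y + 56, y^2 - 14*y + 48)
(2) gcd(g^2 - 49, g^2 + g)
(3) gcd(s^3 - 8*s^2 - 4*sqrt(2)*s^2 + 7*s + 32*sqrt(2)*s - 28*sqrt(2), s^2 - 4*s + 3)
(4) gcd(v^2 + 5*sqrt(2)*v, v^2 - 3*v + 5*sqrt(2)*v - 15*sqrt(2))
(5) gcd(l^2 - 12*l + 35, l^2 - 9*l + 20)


(1) = gcd((y - 8)*(y - 7), (y - 8)*(y - 6)) = y - 8
(2) = 1
(3) = gcd((s - 7)*(s - 1)*(s - 4*sqrt(2)), (s - 3)*(s - 1)) = s - 1
(4) = v + 5*sqrt(2)
(5) = gcd((l - 7)*(l - 5), (l - 5)*(l - 4)) = l - 5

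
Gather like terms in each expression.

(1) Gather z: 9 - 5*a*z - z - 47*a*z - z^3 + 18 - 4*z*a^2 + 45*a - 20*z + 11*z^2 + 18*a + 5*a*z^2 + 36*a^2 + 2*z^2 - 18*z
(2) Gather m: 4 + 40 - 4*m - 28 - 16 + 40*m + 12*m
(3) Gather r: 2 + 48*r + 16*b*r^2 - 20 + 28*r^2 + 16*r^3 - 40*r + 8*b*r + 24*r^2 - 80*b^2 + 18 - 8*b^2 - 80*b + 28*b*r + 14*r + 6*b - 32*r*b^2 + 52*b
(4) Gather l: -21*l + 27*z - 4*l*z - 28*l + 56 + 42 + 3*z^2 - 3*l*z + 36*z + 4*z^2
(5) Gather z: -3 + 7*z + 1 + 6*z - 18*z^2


(1) = 36*a^2 + 63*a - z^3 + z^2*(5*a + 13) + z*(-4*a^2 - 52*a - 39) + 27
(2) = 48*m
(3) = -88*b^2 - 22*b + 16*r^3 + r^2*(16*b + 52) + r*(-32*b^2 + 36*b + 22)
(4) = l*(-7*z - 49) + 7*z^2 + 63*z + 98
(5) = -18*z^2 + 13*z - 2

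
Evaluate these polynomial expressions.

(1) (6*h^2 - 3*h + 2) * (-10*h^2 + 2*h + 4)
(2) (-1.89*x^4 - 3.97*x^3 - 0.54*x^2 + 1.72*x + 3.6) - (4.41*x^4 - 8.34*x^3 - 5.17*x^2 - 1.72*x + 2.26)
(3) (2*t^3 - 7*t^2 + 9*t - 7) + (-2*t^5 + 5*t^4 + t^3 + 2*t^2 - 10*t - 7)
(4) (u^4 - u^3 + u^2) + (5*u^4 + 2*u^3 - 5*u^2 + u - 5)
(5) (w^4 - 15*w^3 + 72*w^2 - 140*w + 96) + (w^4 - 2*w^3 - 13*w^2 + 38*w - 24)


(1) = -60*h^4 + 42*h^3 - 2*h^2 - 8*h + 8
(2) = -6.3*x^4 + 4.37*x^3 + 4.63*x^2 + 3.44*x + 1.34
(3) = -2*t^5 + 5*t^4 + 3*t^3 - 5*t^2 - t - 14
(4) = 6*u^4 + u^3 - 4*u^2 + u - 5
(5) = 2*w^4 - 17*w^3 + 59*w^2 - 102*w + 72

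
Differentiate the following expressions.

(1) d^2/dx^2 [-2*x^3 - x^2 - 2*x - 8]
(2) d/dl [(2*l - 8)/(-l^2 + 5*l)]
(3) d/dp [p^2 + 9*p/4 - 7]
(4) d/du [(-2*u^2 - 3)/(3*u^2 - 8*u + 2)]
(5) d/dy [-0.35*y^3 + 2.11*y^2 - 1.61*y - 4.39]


(1) = -12*x - 2
(2) = 2*(l^2 - 8*l + 20)/(l^2*(l^2 - 10*l + 25))
(3) = 2*p + 9/4
(4) = 2*(8*u^2 + 5*u - 12)/(9*u^4 - 48*u^3 + 76*u^2 - 32*u + 4)
(5) = -1.05*y^2 + 4.22*y - 1.61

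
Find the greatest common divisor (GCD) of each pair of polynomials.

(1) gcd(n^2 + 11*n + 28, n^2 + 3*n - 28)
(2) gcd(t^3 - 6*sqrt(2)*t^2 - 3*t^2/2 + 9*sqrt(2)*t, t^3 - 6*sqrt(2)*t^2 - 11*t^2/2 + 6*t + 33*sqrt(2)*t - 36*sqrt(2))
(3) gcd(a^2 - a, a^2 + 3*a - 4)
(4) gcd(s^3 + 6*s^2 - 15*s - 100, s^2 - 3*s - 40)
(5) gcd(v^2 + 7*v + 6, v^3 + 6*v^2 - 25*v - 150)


(1) = gcd((n + 4)*(n + 7), (n - 4)*(n + 7)) = n + 7
(2) = gcd(t*(t - 3/2)*(t - 6*sqrt(2)), (t - 4)*(t - 3/2)*(t - 6*sqrt(2))) = t^2 + t*(-6*sqrt(2) - 3/2) + 9*sqrt(2)
(3) = a - 1
(4) = gcd((s - 4)*(s + 5)^2, (s - 8)*(s + 5)) = s + 5
(5) = gcd((v + 1)*(v + 6), (v - 5)*(v + 5)*(v + 6)) = v + 6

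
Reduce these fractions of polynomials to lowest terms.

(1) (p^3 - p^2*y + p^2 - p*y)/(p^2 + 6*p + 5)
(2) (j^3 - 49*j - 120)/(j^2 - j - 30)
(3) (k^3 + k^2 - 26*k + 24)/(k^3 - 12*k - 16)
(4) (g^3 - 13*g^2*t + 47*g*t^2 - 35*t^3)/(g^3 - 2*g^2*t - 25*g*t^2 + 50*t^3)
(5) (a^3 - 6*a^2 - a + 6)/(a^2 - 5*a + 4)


(1) = (p^2 - p*y)/(p + 5)
(2) = (j^2 - 5*j - 24)/(j - 6)
(3) = (k^2 + 5*k - 6)/(k^2 + 4*k + 4)
(4) = (-g^2 + 8*g*t - 7*t^2)/(-g^2 - 3*g*t + 10*t^2)
(5) = (a^2 - 5*a - 6)/(a - 4)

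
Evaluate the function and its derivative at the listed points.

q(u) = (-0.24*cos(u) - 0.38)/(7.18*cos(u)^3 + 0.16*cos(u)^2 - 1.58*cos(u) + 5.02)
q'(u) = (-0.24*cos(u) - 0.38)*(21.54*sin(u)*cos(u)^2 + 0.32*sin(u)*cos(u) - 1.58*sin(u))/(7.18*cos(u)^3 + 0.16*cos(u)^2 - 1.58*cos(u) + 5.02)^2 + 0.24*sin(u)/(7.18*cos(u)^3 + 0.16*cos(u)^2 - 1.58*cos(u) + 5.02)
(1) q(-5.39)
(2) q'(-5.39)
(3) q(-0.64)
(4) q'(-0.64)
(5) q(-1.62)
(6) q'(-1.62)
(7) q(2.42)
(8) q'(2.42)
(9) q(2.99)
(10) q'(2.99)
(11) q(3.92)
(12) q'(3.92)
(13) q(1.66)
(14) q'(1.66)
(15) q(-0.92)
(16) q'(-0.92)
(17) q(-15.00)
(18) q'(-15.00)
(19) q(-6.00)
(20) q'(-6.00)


(1) = -0.09
(2) = -0.05
(3) = -0.08
(4) = 0.06
(5) = -0.07
(6) = -0.07
(7) = -0.06
(8) = -0.08
(9) = 0.72
(10) = -10.76
(11) = -0.06
(12) = 0.05
(13) = -0.07
(14) = 0.07
(15) = -0.09
(16) = 0.05
(17) = -0.06
(18) = 0.09
(19) = -0.06
(20) = -0.02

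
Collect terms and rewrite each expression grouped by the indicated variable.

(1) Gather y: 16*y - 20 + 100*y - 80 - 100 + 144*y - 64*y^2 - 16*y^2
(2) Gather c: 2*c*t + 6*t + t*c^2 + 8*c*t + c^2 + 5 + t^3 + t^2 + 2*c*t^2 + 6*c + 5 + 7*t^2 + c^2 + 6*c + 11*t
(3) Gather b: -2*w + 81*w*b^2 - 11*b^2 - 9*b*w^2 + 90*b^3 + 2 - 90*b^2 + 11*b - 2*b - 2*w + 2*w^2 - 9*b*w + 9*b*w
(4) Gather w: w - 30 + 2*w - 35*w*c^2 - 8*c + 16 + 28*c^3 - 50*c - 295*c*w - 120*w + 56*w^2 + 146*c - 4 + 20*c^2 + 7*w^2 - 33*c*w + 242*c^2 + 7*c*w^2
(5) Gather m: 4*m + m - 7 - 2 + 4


(1) = -80*y^2 + 260*y - 200
(2) = c^2*(t + 2) + c*(2*t^2 + 10*t + 12) + t^3 + 8*t^2 + 17*t + 10
(3) = 90*b^3 + b^2*(81*w - 101) + b*(9 - 9*w^2) + 2*w^2 - 4*w + 2
(4) = 28*c^3 + 262*c^2 + 88*c + w^2*(7*c + 63) + w*(-35*c^2 - 328*c - 117) - 18
(5) = 5*m - 5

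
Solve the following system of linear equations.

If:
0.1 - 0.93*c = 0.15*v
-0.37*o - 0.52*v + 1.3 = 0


Then:
c = 0.10752688172043 - 0.161290322580645*v
o = 3.51351351351351 - 1.40540540540541*v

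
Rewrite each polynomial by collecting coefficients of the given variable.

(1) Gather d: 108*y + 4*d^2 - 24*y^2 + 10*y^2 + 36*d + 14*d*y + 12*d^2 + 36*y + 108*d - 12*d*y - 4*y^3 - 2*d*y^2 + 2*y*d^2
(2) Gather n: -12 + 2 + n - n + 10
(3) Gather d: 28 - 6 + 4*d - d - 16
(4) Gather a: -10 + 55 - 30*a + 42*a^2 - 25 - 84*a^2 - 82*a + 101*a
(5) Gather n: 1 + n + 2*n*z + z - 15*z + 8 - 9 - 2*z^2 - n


(1) = d^2*(2*y + 16) + d*(-2*y^2 + 2*y + 144) - 4*y^3 - 14*y^2 + 144*y
(2) = 0
(3) = 3*d + 6
(4) = -42*a^2 - 11*a + 20
(5) = 2*n*z - 2*z^2 - 14*z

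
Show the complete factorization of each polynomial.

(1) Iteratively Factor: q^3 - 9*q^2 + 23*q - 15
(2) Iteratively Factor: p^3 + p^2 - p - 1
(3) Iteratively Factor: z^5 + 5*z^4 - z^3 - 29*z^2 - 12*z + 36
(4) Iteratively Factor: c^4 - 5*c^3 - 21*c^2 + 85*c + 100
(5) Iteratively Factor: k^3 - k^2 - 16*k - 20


(1) = (q - 1)*(q^2 - 8*q + 15) = (q - 3)*(q - 1)*(q - 5)
(2) = (p - 1)*(p^2 + 2*p + 1) = (p - 1)*(p + 1)*(p + 1)
(3) = (z - 2)*(z^4 + 7*z^3 + 13*z^2 - 3*z - 18) = (z - 2)*(z + 3)*(z^3 + 4*z^2 + z - 6) = (z - 2)*(z + 3)^2*(z^2 + z - 2) = (z - 2)*(z - 1)*(z + 3)^2*(z + 2)
(4) = (c + 4)*(c^3 - 9*c^2 + 15*c + 25) = (c - 5)*(c + 4)*(c^2 - 4*c - 5) = (c - 5)^2*(c + 4)*(c + 1)
(5) = (k + 2)*(k^2 - 3*k - 10) = (k - 5)*(k + 2)*(k + 2)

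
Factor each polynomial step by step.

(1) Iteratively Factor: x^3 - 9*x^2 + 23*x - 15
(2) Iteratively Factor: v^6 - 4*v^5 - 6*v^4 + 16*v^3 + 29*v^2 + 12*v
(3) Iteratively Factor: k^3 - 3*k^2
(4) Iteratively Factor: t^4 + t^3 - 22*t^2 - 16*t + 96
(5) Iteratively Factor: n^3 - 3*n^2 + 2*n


(1) = (x - 5)*(x^2 - 4*x + 3) = (x - 5)*(x - 3)*(x - 1)
(2) = (v - 3)*(v^5 - v^4 - 9*v^3 - 11*v^2 - 4*v) = v*(v - 3)*(v^4 - v^3 - 9*v^2 - 11*v - 4) = v*(v - 3)*(v + 1)*(v^3 - 2*v^2 - 7*v - 4) = v*(v - 3)*(v + 1)^2*(v^2 - 3*v - 4) = v*(v - 3)*(v + 1)^3*(v - 4)
(3) = (k)*(k^2 - 3*k) = k*(k - 3)*(k)
(4) = (t + 4)*(t^3 - 3*t^2 - 10*t + 24) = (t - 2)*(t + 4)*(t^2 - t - 12) = (t - 2)*(t + 3)*(t + 4)*(t - 4)
(5) = (n)*(n^2 - 3*n + 2) = n*(n - 1)*(n - 2)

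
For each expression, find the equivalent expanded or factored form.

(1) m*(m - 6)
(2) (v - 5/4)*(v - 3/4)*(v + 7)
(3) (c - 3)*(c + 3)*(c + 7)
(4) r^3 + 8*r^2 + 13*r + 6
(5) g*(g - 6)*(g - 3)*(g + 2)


(1) = m^2 - 6*m
(2) = v^3 + 5*v^2 - 209*v/16 + 105/16
(3) = c^3 + 7*c^2 - 9*c - 63
(4) = (r + 1)^2*(r + 6)
(5) = g^4 - 7*g^3 + 36*g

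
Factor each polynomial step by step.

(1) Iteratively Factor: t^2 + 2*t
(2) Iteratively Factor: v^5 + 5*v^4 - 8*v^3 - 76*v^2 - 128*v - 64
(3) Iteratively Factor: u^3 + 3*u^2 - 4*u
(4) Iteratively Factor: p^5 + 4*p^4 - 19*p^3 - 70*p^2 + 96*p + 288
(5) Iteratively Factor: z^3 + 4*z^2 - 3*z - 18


(1) = (t + 2)*(t)
(2) = (v + 2)*(v^4 + 3*v^3 - 14*v^2 - 48*v - 32) = (v + 1)*(v + 2)*(v^3 + 2*v^2 - 16*v - 32) = (v - 4)*(v + 1)*(v + 2)*(v^2 + 6*v + 8) = (v - 4)*(v + 1)*(v + 2)^2*(v + 4)
(3) = (u)*(u^2 + 3*u - 4) = u*(u + 4)*(u - 1)
(4) = (p + 4)*(p^4 - 19*p^2 + 6*p + 72) = (p + 2)*(p + 4)*(p^3 - 2*p^2 - 15*p + 36) = (p - 3)*(p + 2)*(p + 4)*(p^2 + p - 12) = (p - 3)*(p + 2)*(p + 4)^2*(p - 3)
(5) = (z - 2)*(z^2 + 6*z + 9) = (z - 2)*(z + 3)*(z + 3)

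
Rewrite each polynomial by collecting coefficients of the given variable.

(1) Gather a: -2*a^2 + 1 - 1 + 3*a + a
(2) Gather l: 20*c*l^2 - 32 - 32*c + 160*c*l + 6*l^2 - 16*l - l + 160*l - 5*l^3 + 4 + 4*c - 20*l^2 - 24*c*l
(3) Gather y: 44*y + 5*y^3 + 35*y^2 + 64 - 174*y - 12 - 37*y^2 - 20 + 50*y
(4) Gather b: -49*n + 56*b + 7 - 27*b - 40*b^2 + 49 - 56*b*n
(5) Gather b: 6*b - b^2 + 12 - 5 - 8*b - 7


(1) = -2*a^2 + 4*a
(2) = -28*c - 5*l^3 + l^2*(20*c - 14) + l*(136*c + 143) - 28
(3) = 5*y^3 - 2*y^2 - 80*y + 32
(4) = -40*b^2 + b*(29 - 56*n) - 49*n + 56
(5) = -b^2 - 2*b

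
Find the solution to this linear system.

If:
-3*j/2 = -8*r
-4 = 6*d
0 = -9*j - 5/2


Then:
d = -2/3
j = -5/18
r = -5/96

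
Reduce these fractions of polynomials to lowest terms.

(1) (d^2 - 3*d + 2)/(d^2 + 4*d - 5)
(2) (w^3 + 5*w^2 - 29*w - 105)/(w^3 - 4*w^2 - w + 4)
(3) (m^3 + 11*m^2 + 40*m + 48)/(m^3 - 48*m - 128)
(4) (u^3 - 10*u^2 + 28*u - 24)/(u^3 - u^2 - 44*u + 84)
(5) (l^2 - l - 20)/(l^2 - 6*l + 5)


(1) = (d - 2)/(d + 5)
(2) = (w^3 + 5*w^2 - 29*w - 105)/(w^3 - 4*w^2 - w + 4)
(3) = (m + 3)/(m - 8)
(4) = (u - 2)/(u + 7)
(5) = (l + 4)/(l - 1)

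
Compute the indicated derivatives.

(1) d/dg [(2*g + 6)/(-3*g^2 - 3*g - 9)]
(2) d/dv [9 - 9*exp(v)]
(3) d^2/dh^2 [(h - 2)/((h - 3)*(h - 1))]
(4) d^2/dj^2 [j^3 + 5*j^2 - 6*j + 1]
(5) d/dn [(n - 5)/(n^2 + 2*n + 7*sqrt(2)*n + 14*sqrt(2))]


(1) = 2*g*(g + 6)/(3*(g^4 + 2*g^3 + 7*g^2 + 6*g + 9))
(2) = -9*exp(v)
(3) = 2*(h^3 - 6*h^2 + 15*h - 14)/(h^6 - 12*h^5 + 57*h^4 - 136*h^3 + 171*h^2 - 108*h + 27)
(4) = 6*j + 10
(5) = (n^2 + 2*n + 7*sqrt(2)*n - (n - 5)*(2*n + 2 + 7*sqrt(2)) + 14*sqrt(2))/(n^2 + 2*n + 7*sqrt(2)*n + 14*sqrt(2))^2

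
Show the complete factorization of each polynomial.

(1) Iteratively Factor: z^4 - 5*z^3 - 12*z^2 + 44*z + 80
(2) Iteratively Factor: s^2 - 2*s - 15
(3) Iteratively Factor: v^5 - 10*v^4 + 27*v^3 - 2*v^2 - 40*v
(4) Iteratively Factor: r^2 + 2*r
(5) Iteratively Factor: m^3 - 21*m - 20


(1) = (z - 4)*(z^3 - z^2 - 16*z - 20) = (z - 4)*(z + 2)*(z^2 - 3*z - 10) = (z - 5)*(z - 4)*(z + 2)*(z + 2)
(2) = (s + 3)*(s - 5)
(3) = (v - 5)*(v^4 - 5*v^3 + 2*v^2 + 8*v) = (v - 5)*(v - 2)*(v^3 - 3*v^2 - 4*v) = (v - 5)*(v - 4)*(v - 2)*(v^2 + v) = (v - 5)*(v - 4)*(v - 2)*(v + 1)*(v)
(4) = (r + 2)*(r)
(5) = (m + 1)*(m^2 - m - 20) = (m + 1)*(m + 4)*(m - 5)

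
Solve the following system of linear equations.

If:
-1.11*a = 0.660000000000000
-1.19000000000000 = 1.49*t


Then:
a = -0.59
t = -0.80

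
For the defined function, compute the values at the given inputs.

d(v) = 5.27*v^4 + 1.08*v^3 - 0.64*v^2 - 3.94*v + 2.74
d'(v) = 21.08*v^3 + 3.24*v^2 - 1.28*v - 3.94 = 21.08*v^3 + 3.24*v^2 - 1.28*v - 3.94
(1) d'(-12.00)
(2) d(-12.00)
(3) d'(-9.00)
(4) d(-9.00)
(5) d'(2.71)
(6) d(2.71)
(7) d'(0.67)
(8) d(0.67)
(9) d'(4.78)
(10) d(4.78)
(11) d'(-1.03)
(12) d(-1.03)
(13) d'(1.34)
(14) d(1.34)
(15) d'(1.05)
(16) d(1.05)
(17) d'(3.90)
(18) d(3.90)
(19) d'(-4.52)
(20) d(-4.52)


(1) = -35948.26
(2) = 107370.34
(3) = -15097.30
(4) = 33775.51
(5) = 435.93
(6) = 293.10
(7) = 3.00
(8) = 1.20
(9) = 2366.23
(10) = 2838.44
(11) = -22.22
(12) = 10.87
(13) = 50.88
(14) = 15.90
(15) = 22.69
(16) = 5.55
(17) = 1290.79
(18) = 1260.89
(19) = -1878.60
(20) = 2107.44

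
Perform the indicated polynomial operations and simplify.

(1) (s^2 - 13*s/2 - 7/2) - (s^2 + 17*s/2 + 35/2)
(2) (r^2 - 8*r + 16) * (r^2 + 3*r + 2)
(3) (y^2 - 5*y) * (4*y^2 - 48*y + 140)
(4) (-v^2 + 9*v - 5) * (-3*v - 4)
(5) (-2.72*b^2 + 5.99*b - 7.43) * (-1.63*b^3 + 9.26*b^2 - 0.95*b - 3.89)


(1) = -15*s - 21
(2) = r^4 - 5*r^3 - 6*r^2 + 32*r + 32
(3) = 4*y^4 - 68*y^3 + 380*y^2 - 700*y
(4) = 3*v^3 - 23*v^2 - 21*v + 20
(5) = 4.4336*b^5 - 34.9509*b^4 + 70.1623*b^3 - 63.9115*b^2 - 16.2426*b + 28.9027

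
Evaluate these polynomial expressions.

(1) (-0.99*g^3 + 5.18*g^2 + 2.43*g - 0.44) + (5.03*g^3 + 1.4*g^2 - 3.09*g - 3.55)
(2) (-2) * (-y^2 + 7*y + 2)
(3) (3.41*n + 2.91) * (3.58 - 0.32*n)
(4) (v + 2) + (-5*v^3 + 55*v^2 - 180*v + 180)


(1) = 4.04*g^3 + 6.58*g^2 - 0.66*g - 3.99
(2) = 2*y^2 - 14*y - 4
(3) = -1.0912*n^2 + 11.2766*n + 10.4178
(4) = -5*v^3 + 55*v^2 - 179*v + 182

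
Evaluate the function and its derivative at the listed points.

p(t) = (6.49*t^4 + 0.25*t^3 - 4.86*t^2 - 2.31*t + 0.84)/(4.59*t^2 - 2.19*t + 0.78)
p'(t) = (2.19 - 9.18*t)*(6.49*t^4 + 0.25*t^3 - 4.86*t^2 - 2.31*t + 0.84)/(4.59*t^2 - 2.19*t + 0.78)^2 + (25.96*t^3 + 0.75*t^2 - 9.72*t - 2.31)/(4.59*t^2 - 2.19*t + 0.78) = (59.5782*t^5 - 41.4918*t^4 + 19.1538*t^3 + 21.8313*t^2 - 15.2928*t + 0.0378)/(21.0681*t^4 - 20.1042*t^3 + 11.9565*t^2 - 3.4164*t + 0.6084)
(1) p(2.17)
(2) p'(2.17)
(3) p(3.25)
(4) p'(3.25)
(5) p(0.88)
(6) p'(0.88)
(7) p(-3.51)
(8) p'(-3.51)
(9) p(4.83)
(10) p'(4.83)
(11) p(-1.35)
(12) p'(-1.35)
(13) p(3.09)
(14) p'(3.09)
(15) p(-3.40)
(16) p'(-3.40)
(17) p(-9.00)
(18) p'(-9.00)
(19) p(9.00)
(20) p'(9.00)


(1) = 6.77
(2) = 7.11
(3) = 16.01
(4) = 10.03
(5) = -0.37
(6) = 3.99
(7) = 14.20
(8) = -9.12
(9) = 35.33
(10) = 14.44
(11) = 1.33
(12) = -2.67
(13) = 14.44
(14) = 9.59
(15) = 13.22
(16) = -8.80
(17) = 107.13
(18) = -24.71
(19) = 120.02
(20) = 26.19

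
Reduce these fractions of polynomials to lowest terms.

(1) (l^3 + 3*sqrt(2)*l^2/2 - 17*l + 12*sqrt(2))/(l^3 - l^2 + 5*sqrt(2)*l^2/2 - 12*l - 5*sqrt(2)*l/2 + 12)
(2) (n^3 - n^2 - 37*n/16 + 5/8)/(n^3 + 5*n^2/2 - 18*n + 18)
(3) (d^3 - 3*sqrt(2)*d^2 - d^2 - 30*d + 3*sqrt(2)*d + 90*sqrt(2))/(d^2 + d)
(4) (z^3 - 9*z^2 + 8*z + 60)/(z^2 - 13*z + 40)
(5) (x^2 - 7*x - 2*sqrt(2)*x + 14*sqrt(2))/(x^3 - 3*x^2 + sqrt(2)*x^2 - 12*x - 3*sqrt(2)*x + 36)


(1) = (4*l - 4*sqrt(2))/(4*l - 4)
(2) = (16*n^2 + 16*n - 5)/(16*n^2 + 72*n - 144)
(3) = (d^3 + d^2*(-3*sqrt(2) - 1) + d*(-30 + 3*sqrt(2)) + 90*sqrt(2))/(d^2 + d)
(4) = (z^2 - 4*z - 12)/(z - 8)
(5) = (x - 7)/(x^2 + x*(-3 + 3*sqrt(2)) - 9*sqrt(2))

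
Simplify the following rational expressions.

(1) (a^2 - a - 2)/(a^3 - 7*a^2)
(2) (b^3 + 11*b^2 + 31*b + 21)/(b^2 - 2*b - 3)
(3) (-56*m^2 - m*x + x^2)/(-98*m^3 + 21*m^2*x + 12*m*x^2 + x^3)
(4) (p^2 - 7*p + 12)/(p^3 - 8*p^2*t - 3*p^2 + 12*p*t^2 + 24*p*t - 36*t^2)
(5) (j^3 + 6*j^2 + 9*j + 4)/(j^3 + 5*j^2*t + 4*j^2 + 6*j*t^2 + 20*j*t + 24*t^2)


(1) = (a^2 - a - 2)/(a^3 - 7*a^2)
(2) = (b^2 + 10*b + 21)/(b - 3)
(3) = (-8*m + x)/(-14*m^2 + 5*m*x + x^2)
(4) = (p - 4)/(p^2 - 8*p*t + 12*t^2)
(5) = (j^2 + 2*j + 1)/(j^2 + 5*j*t + 6*t^2)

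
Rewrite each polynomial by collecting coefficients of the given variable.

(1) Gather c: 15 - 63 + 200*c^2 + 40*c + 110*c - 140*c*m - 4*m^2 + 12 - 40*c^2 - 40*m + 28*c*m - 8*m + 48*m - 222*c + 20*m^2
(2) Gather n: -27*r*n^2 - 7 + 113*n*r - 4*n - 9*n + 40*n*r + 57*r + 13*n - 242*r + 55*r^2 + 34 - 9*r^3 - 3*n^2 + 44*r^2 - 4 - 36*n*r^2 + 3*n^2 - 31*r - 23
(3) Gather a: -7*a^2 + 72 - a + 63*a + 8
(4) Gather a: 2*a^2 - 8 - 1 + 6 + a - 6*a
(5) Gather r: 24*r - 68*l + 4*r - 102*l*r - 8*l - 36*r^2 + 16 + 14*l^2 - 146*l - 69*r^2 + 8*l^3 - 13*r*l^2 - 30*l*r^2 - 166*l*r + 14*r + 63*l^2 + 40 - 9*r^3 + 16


(1) = 160*c^2 + c*(-112*m - 72) + 16*m^2 - 36
(2) = -27*n^2*r + n*(-36*r^2 + 153*r) - 9*r^3 + 99*r^2 - 216*r
(3) = -7*a^2 + 62*a + 80
(4) = 2*a^2 - 5*a - 3
(5) = 8*l^3 + 77*l^2 - 222*l - 9*r^3 + r^2*(-30*l - 105) + r*(-13*l^2 - 268*l + 42) + 72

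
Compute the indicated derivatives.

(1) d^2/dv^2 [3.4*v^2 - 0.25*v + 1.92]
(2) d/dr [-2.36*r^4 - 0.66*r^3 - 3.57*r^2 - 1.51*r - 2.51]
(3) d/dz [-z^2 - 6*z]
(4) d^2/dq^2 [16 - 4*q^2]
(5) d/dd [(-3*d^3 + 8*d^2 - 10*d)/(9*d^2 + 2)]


(1) = 6.80000000000000
(2) = -9.44*r^3 - 1.98*r^2 - 7.14*r - 1.51
(3) = -2*z - 6
(4) = -8
(5) = (-27*d^4 + 72*d^2 + 32*d - 20)/(81*d^4 + 36*d^2 + 4)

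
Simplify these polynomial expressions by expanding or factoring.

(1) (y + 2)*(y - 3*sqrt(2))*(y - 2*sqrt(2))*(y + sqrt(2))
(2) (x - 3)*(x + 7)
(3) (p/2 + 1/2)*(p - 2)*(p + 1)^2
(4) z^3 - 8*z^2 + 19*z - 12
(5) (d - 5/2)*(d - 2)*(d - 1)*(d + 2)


(1) = y^4 - 4*sqrt(2)*y^3 + 2*y^3 - 8*sqrt(2)*y^2 + 2*y^2 + 4*y + 12*sqrt(2)*y + 24*sqrt(2)
(2) = x^2 + 4*x - 21
(3) = p^4/2 + p^3/2 - 3*p^2/2 - 5*p/2 - 1
(4) = (z - 4)*(z - 3)*(z - 1)
(5) = d^4 - 7*d^3/2 - 3*d^2/2 + 14*d - 10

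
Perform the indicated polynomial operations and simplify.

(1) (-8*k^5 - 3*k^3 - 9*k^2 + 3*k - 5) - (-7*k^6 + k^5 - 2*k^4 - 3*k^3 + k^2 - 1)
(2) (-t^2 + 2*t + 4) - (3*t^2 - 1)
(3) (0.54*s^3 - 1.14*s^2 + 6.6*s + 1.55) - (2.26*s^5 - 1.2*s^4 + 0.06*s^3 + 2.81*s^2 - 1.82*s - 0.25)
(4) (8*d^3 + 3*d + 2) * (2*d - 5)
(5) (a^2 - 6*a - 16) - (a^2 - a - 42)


(1) = 7*k^6 - 9*k^5 + 2*k^4 - 10*k^2 + 3*k - 4
(2) = -4*t^2 + 2*t + 5
(3) = -2.26*s^5 + 1.2*s^4 + 0.48*s^3 - 3.95*s^2 + 8.42*s + 1.8
(4) = 16*d^4 - 40*d^3 + 6*d^2 - 11*d - 10
(5) = 26 - 5*a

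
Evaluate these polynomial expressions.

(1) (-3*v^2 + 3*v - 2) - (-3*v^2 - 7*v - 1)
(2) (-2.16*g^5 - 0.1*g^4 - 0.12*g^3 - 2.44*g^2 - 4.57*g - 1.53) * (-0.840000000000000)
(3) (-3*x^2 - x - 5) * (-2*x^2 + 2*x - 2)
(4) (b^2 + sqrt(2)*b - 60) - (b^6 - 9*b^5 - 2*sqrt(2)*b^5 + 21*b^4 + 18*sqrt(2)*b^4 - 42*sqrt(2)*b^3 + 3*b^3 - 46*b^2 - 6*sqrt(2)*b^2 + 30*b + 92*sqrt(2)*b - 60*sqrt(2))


(1) = 10*v - 1
(2) = 1.8144*g^5 + 0.084*g^4 + 0.1008*g^3 + 2.0496*g^2 + 3.8388*g + 1.2852
(3) = 6*x^4 - 4*x^3 + 14*x^2 - 8*x + 10
(4) = -b^6 + 2*sqrt(2)*b^5 + 9*b^5 - 18*sqrt(2)*b^4 - 21*b^4 - 3*b^3 + 42*sqrt(2)*b^3 + 6*sqrt(2)*b^2 + 47*b^2 - 91*sqrt(2)*b - 30*b - 60 + 60*sqrt(2)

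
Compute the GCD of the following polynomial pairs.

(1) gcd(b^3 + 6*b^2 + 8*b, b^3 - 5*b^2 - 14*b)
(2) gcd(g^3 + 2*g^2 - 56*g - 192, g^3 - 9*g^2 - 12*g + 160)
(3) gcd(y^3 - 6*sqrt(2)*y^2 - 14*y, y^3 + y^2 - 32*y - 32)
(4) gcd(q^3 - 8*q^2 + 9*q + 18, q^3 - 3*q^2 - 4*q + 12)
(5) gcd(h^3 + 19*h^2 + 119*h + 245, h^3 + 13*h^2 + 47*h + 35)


(1) = gcd(b*(b + 2)*(b + 4), b*(b - 7)*(b + 2)) = b^2 + 2*b
(2) = gcd((g - 8)*(g + 4)*(g + 6), (g - 8)*(g - 5)*(g + 4)) = g^2 - 4*g - 32
(3) = gcd(y*(y - 7*sqrt(2))*(y + sqrt(2)), (y + 1)*(y - 4*sqrt(2))*(y + 4*sqrt(2))) = 1
(4) = q - 3
(5) = h^2 + 12*h + 35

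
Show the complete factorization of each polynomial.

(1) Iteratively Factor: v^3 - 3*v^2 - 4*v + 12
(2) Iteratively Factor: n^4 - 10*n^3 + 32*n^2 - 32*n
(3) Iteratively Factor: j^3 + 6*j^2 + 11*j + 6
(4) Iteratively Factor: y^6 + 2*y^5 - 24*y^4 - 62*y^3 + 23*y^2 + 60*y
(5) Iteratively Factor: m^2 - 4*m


(1) = (v + 2)*(v^2 - 5*v + 6) = (v - 2)*(v + 2)*(v - 3)
(2) = (n - 4)*(n^3 - 6*n^2 + 8*n) = (n - 4)*(n - 2)*(n^2 - 4*n) = n*(n - 4)*(n - 2)*(n - 4)
(3) = (j + 1)*(j^2 + 5*j + 6) = (j + 1)*(j + 3)*(j + 2)
(4) = (y + 4)*(y^5 - 2*y^4 - 16*y^3 + 2*y^2 + 15*y) = (y + 3)*(y + 4)*(y^4 - 5*y^3 - y^2 + 5*y) = (y - 5)*(y + 3)*(y + 4)*(y^3 - y) = (y - 5)*(y - 1)*(y + 3)*(y + 4)*(y^2 + y) = y*(y - 5)*(y - 1)*(y + 3)*(y + 4)*(y + 1)
(5) = (m)*(m - 4)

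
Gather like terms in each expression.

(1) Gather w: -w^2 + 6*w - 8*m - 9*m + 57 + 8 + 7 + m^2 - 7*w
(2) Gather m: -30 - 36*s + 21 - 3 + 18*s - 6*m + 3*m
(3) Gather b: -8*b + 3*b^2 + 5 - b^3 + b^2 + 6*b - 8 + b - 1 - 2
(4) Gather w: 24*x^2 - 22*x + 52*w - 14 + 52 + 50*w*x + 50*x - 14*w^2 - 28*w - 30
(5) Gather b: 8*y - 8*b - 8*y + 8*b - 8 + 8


(1) = m^2 - 17*m - w^2 - w + 72
(2) = -3*m - 18*s - 12
(3) = -b^3 + 4*b^2 - b - 6
(4) = -14*w^2 + w*(50*x + 24) + 24*x^2 + 28*x + 8
(5) = 0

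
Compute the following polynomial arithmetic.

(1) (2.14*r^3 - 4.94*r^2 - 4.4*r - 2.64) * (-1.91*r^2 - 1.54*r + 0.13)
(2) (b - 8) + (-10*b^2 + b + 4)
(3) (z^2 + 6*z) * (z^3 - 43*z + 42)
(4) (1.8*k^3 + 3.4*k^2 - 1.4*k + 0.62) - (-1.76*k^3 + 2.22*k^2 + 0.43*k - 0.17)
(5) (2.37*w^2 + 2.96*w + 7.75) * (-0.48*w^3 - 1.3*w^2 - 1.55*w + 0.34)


(1) = -4.0874*r^5 + 6.1398*r^4 + 16.2898*r^3 + 11.1762*r^2 + 3.4936*r - 0.3432
(2) = -10*b^2 + 2*b - 4
(3) = z^5 + 6*z^4 - 43*z^3 - 216*z^2 + 252*z
(4) = 3.56*k^3 + 1.18*k^2 - 1.83*k + 0.79
(5) = -1.1376*w^5 - 4.5018*w^4 - 11.2415*w^3 - 13.8572*w^2 - 11.0061*w + 2.635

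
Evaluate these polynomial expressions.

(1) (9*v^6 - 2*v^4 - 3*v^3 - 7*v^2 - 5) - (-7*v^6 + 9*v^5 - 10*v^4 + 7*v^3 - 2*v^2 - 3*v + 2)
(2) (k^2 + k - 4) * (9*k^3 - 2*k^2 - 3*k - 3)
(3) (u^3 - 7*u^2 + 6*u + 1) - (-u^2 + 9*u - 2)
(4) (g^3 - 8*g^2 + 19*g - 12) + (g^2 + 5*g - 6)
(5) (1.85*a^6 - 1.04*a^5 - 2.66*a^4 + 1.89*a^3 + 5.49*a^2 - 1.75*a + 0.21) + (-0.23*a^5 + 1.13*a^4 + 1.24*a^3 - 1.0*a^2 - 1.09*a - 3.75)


(1) = 16*v^6 - 9*v^5 + 8*v^4 - 10*v^3 - 5*v^2 + 3*v - 7
(2) = 9*k^5 + 7*k^4 - 41*k^3 + 2*k^2 + 9*k + 12
(3) = u^3 - 6*u^2 - 3*u + 3
(4) = g^3 - 7*g^2 + 24*g - 18
(5) = 1.85*a^6 - 1.27*a^5 - 1.53*a^4 + 3.13*a^3 + 4.49*a^2 - 2.84*a - 3.54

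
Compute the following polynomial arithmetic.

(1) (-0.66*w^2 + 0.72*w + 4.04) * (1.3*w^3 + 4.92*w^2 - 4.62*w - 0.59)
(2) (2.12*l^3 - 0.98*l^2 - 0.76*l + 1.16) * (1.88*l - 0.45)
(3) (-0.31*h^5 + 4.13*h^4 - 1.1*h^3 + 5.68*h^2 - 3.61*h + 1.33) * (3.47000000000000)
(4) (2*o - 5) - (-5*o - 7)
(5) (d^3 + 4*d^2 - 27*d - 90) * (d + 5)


(1) = -0.858*w^5 - 2.3112*w^4 + 11.8436*w^3 + 16.9398*w^2 - 19.0896*w - 2.3836
(2) = 3.9856*l^4 - 2.7964*l^3 - 0.9878*l^2 + 2.5228*l - 0.522
(3) = -1.0757*h^5 + 14.3311*h^4 - 3.817*h^3 + 19.7096*h^2 - 12.5267*h + 4.6151
(4) = 7*o + 2
(5) = d^4 + 9*d^3 - 7*d^2 - 225*d - 450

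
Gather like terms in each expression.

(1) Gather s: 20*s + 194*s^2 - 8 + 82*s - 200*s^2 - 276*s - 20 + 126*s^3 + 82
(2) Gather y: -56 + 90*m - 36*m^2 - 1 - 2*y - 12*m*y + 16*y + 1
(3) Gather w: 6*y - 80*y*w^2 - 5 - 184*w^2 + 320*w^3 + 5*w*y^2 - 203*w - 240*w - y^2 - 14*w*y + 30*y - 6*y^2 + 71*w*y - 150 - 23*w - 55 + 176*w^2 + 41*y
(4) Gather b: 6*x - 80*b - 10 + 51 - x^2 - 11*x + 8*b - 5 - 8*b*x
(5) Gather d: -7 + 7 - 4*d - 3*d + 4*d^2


(1) = 126*s^3 - 6*s^2 - 174*s + 54
(2) = -36*m^2 + 90*m + y*(14 - 12*m) - 56
(3) = 320*w^3 + w^2*(-80*y - 8) + w*(5*y^2 + 57*y - 466) - 7*y^2 + 77*y - 210
(4) = b*(-8*x - 72) - x^2 - 5*x + 36
(5) = 4*d^2 - 7*d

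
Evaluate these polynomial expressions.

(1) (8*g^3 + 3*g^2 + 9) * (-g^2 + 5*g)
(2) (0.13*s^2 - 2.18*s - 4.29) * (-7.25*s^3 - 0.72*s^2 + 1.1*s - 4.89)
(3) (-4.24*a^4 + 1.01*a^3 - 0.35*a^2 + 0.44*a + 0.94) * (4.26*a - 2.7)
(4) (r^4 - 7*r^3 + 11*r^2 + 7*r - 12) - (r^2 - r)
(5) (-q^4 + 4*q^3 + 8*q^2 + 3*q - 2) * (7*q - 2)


(1) = -8*g^5 + 37*g^4 + 15*g^3 - 9*g^2 + 45*g
(2) = -0.9425*s^5 + 15.7114*s^4 + 32.8151*s^3 + 0.0551*s^2 + 5.9412*s + 20.9781
(3) = -18.0624*a^5 + 15.7506*a^4 - 4.218*a^3 + 2.8194*a^2 + 2.8164*a - 2.538
(4) = r^4 - 7*r^3 + 10*r^2 + 8*r - 12
(5) = -7*q^5 + 30*q^4 + 48*q^3 + 5*q^2 - 20*q + 4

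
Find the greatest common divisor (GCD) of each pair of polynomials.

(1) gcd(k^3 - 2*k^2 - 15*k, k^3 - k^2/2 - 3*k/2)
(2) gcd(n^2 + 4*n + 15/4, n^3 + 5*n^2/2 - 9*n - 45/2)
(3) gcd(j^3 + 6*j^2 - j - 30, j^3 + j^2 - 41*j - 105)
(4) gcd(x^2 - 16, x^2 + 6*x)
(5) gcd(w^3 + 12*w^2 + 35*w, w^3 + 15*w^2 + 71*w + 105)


(1) = gcd(k*(k - 5)*(k + 3), k*(k - 3/2)*(k + 1)) = k
(2) = gcd((n + 3/2)*(n + 5/2), (n - 3)*(n + 5/2)*(n + 3)) = n + 5/2
(3) = j^2 + 8*j + 15
(4) = 1
(5) = gcd(w*(w + 5)*(w + 7), (w + 3)*(w + 5)*(w + 7)) = w^2 + 12*w + 35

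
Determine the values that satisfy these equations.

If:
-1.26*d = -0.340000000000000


Then:
d = 0.27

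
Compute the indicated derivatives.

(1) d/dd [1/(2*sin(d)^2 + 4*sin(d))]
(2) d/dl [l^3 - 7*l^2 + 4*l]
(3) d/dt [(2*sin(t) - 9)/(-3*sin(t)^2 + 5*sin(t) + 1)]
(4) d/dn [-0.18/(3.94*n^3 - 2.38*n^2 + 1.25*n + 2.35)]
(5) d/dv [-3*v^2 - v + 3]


(1) = -(sin(d) + 1)*cos(d)/((sin(d) + 2)^2*sin(d)^2)
(2) = 3*l^2 - 14*l + 4
(3) = (6*sin(t)^2 - 54*sin(t) + 47)*cos(t)/(3*sin(t)^2 - 5*sin(t) - 1)^2
(4) = (2.1276*n^2 - 0.8568*n + 0.225)/(3.94*n^3 - 2.38*n^2 + 1.25*n + 2.35)^2
(5) = -6*v - 1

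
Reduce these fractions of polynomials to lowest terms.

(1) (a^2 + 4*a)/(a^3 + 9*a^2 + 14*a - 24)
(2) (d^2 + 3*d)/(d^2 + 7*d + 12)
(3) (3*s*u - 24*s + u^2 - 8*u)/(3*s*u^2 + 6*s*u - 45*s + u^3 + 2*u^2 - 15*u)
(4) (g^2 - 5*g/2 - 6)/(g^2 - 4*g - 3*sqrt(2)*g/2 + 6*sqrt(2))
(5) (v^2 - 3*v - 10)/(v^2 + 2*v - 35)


(1) = a/(a^2 + 5*a - 6)
(2) = d/(d + 4)
(3) = (u - 8)/(u^2 + 2*u - 15)
(4) = (4*g + 6)/(4*g - 6*sqrt(2))
(5) = (v + 2)/(v + 7)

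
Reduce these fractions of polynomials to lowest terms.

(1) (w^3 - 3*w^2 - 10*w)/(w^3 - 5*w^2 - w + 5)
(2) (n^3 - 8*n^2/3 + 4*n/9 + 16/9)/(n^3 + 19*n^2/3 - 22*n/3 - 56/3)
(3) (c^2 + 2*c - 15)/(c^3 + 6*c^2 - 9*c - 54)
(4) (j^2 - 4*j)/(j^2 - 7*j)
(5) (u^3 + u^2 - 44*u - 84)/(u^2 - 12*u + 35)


(1) = (w^2 + 2*w)/(w^2 - 1)
(2) = (9*n^2 - 6*n - 8)/(9*n^2 + 75*n + 84)
(3) = (c + 5)/(c^2 + 9*c + 18)
(4) = (j - 4)/(j - 7)
(5) = (u^2 + 8*u + 12)/(u - 5)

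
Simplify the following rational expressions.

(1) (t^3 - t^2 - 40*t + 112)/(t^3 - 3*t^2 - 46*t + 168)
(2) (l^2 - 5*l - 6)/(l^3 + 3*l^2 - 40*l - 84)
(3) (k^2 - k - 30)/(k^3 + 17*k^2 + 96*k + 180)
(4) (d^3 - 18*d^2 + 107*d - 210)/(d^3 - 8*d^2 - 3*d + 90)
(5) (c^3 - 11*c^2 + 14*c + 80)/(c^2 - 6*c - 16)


(1) = (t - 4)/(t - 6)
(2) = (l + 1)/(l^2 + 9*l + 14)
(3) = (k - 6)/(k^2 + 12*k + 36)
(4) = (d - 7)/(d + 3)
(5) = c - 5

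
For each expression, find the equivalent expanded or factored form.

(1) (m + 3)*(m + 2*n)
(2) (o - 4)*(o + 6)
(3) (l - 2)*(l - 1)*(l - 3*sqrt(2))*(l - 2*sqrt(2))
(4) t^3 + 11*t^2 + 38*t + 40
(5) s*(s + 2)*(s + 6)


(1) = m^2 + 2*m*n + 3*m + 6*n
(2) = o^2 + 2*o - 24
(3) = l^4 - 5*sqrt(2)*l^3 - 3*l^3 + 14*l^2 + 15*sqrt(2)*l^2 - 36*l - 10*sqrt(2)*l + 24
(4) = (t + 2)*(t + 4)*(t + 5)
(5) = s^3 + 8*s^2 + 12*s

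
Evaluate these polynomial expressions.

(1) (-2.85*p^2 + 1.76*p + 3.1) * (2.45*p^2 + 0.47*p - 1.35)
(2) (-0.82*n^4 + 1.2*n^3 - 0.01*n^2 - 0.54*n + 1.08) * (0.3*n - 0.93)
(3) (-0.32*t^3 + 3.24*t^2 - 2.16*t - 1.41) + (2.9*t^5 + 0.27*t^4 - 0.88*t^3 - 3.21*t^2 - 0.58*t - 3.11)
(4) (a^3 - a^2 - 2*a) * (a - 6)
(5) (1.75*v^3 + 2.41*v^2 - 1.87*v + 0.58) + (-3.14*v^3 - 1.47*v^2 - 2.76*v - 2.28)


(1) = -6.9825*p^4 + 2.9725*p^3 + 12.2697*p^2 - 0.919*p - 4.185
(2) = -0.246*n^5 + 1.1226*n^4 - 1.119*n^3 - 0.1527*n^2 + 0.8262*n - 1.0044
(3) = 2.9*t^5 + 0.27*t^4 - 1.2*t^3 + 0.03*t^2 - 2.74*t - 4.52
(4) = a^4 - 7*a^3 + 4*a^2 + 12*a
(5) = -1.39*v^3 + 0.94*v^2 - 4.63*v - 1.7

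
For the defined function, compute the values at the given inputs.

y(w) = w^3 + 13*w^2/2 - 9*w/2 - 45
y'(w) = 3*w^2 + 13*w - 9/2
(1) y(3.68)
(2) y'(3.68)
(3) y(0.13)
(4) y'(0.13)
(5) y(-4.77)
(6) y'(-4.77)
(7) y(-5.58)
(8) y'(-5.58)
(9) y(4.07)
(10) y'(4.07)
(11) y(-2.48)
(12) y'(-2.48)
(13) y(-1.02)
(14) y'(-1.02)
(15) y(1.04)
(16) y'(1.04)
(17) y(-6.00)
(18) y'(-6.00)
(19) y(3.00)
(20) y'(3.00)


(1) = 76.30
(2) = 83.97
(3) = -45.47
(4) = -2.76
(5) = 15.83
(6) = 1.75
(7) = 8.76
(8) = 16.37
(9) = 111.78
(10) = 98.10
(11) = -9.12
(12) = -18.29
(13) = -34.71
(14) = -14.64
(15) = -41.52
(16) = 12.26
(17) = 0.00
(18) = 25.50
(19) = 27.00
(20) = 61.50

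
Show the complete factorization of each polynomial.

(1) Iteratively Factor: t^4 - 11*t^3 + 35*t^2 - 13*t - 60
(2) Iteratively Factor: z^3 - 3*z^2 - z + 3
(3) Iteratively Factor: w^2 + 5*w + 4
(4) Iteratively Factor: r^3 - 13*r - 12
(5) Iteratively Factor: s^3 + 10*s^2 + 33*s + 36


(1) = (t - 3)*(t^3 - 8*t^2 + 11*t + 20) = (t - 5)*(t - 3)*(t^2 - 3*t - 4) = (t - 5)*(t - 3)*(t + 1)*(t - 4)
(2) = (z - 1)*(z^2 - 2*z - 3) = (z - 3)*(z - 1)*(z + 1)
(3) = (w + 4)*(w + 1)
(4) = (r + 1)*(r^2 - r - 12) = (r + 1)*(r + 3)*(r - 4)
(5) = (s + 3)*(s^2 + 7*s + 12) = (s + 3)*(s + 4)*(s + 3)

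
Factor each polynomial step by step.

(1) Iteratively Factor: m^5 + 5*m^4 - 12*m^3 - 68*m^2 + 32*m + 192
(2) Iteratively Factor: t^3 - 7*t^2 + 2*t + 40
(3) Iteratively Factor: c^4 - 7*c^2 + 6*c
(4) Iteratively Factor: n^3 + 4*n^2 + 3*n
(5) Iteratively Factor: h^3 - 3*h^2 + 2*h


(1) = (m - 2)*(m^4 + 7*m^3 + 2*m^2 - 64*m - 96) = (m - 2)*(m + 4)*(m^3 + 3*m^2 - 10*m - 24) = (m - 2)*(m + 2)*(m + 4)*(m^2 + m - 12) = (m - 3)*(m - 2)*(m + 2)*(m + 4)*(m + 4)
(2) = (t - 4)*(t^2 - 3*t - 10) = (t - 5)*(t - 4)*(t + 2)
(3) = (c)*(c^3 - 7*c + 6) = c*(c - 2)*(c^2 + 2*c - 3) = c*(c - 2)*(c - 1)*(c + 3)
(4) = (n + 1)*(n^2 + 3*n) = n*(n + 1)*(n + 3)
(5) = (h)*(h^2 - 3*h + 2) = h*(h - 1)*(h - 2)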